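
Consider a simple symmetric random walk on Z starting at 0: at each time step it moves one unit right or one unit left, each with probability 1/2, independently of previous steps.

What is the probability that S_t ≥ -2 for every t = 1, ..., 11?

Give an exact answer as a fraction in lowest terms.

Answer: 627/1024

Derivation:
Let f(t,s) = #length-t paths at position s with S_1..S_t all ≥ -2.
f(t,s) = f(t-1,s-1) + f(t-1,s+1) for s ≥ -2; f(t,s) = 0 for s < -2.
t=0: f(0,0)=1
t=1: f(1,-1)=1 f(1,1)=1
t=2: f(2,-2)=1 f(2,0)=2 f(2,2)=1
t=3: f(3,-1)=3 f(3,1)=3 f(3,3)=1
t=4: f(4,-2)=3 f(4,0)=6 f(4,2)=4 f(4,4)=1
t=5: f(5,-1)=9 f(5,1)=10 f(5,3)=5 f(5,5)=1
t=6: f(6,-2)=9 f(6,0)=19 f(6,2)=15 f(6,4)=6 f(6,6)=1
t=7: f(7,-1)=28 f(7,1)=34 f(7,3)=21 f(7,5)=7 f(7,7)=1
t=8: f(8,-2)=28 f(8,0)=62 f(8,2)=55 f(8,4)=28 f(8,6)=8 f(8,8)=1
t=9: f(9,-1)=90 f(9,1)=117 f(9,3)=83 f(9,5)=36 f(9,7)=9 f(9,9)=1
t=10: f(10,-2)=90 f(10,0)=207 f(10,2)=200 f(10,4)=119 f(10,6)=45 f(10,8)=10 f(10,10)=1
t=11: f(11,-1)=297 f(11,1)=407 f(11,3)=319 f(11,5)=164 f(11,7)=55 f(11,9)=11 f(11,11)=1
Σ_s f(11,s) = 1254
P = 1254/2048 = 627/1024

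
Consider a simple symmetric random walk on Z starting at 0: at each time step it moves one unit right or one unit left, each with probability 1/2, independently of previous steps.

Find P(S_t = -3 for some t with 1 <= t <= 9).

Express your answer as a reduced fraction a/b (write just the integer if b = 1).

Answer: 11/32

Derivation:
Count via complement. Let g(t,s) = #length-t paths at position s with S_1..S_t all ≠ -3.
g(t,s) = g(t-1,s-1) + g(t-1,s+1) for s ≠ -3; g(t,-3) = 0.
t=0: g(0,0)=1
t=1: g(1,-1)=1 g(1,1)=1
t=2: g(2,-2)=1 g(2,0)=2 g(2,2)=1
t=3: g(3,-1)=3 g(3,1)=3 g(3,3)=1
t=4: g(4,-2)=3 g(4,0)=6 g(4,2)=4 g(4,4)=1
t=5: g(5,-1)=9 g(5,1)=10 g(5,3)=5 g(5,5)=1
t=6: g(6,-2)=9 g(6,0)=19 g(6,2)=15 g(6,4)=6 g(6,6)=1
t=7: g(7,-1)=28 g(7,1)=34 g(7,3)=21 g(7,5)=7 g(7,7)=1
t=8: g(8,-2)=28 g(8,0)=62 g(8,2)=55 g(8,4)=28 g(8,6)=8 g(8,8)=1
t=9: g(9,-1)=90 g(9,1)=117 g(9,3)=83 g(9,5)=36 g(9,7)=9 g(9,9)=1
Paths never hitting -3: Σ_s g(9,s) = 336
Paths hitting -3: 2^9 - 336 = 176
P = 176/512 = 11/32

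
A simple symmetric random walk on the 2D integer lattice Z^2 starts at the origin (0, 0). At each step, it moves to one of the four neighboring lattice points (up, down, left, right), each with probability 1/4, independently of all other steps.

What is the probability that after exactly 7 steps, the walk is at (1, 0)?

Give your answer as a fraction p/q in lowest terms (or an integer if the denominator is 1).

Let h be the number of horizontal steps (so 7-h are vertical). To end at (1,0) need (h+1)/2 right-steps and ((7-h)+0)/2 up-steps.
Sum over h with 1 ≤ h ≤ 7, h ≡ 1 (mod 2), 7-h ≡ 0 (mod 2):
h=1: C(7,1)·C(1,1)·C(6,3) = 7·1·20 = 140
h=3: C(7,3)·C(3,2)·C(4,2) = 35·3·6 = 630
h=5: C(7,5)·C(5,3)·C(2,1) = 21·10·2 = 420
h=7: C(7,7)·C(7,4)·C(0,0) = 1·35·1 = 35
Total favorable: 1225
Total paths: 4^7 = 16384
P = 1225/16384 = 1225/16384

Answer: 1225/16384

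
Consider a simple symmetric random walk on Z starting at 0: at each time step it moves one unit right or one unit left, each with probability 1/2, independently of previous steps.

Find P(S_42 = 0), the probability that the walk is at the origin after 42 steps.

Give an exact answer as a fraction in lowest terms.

Answer: 67282234305/549755813888

Derivation:
To return to 0 after 42 steps: need exactly 21 steps of +1 and 21 of -1.
Favorable paths: C(42,21) = 538257874440
Total paths: 2^42 = 4398046511104
P = 538257874440/4398046511104 = 67282234305/549755813888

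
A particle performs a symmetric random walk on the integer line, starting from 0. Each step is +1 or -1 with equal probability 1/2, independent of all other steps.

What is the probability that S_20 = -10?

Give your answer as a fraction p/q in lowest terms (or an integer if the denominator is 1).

To reach position -10 after 20 steps: need 5 steps of +1 and 15 of -1.
Favorable paths: C(20,5) = 15504
Total paths: 2^20 = 1048576
P = 15504/1048576 = 969/65536

Answer: 969/65536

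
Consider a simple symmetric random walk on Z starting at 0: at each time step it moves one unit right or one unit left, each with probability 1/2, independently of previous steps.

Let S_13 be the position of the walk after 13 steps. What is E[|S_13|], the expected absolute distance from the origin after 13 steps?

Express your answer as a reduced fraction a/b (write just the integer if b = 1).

S_13 takes values m ≡ 1 (mod 2) with |m| ≤ 13; P(S_13=m) = C(13,(13+m)/2)/2^13.
Total paths: 2^13 = 8192
Distribution: P(S=-13)=1/8192, P(S=-11)=13/8192, P(S=-9)=78/8192, P(S=-7)=286/8192, P(S=-5)=715/8192, P(S=-3)=1287/8192, P(S=-1)=1716/8192, P(S=1)=1716/8192, P(S=3)=1287/8192, P(S=5)=715/8192, P(S=7)=286/8192, P(S=9)=78/8192, P(S=11)=13/8192, P(S=13)=1/8192
E[|S_13|] = Σ_m |m|·P(S_13=m) = 24024/8192 = 3003/1024

Answer: 3003/1024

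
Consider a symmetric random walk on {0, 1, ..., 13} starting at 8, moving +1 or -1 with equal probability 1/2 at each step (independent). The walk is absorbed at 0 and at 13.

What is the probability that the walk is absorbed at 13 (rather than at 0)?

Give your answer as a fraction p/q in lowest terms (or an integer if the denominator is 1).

Symmetric walk (p = 1/2): the harmonic-function argument gives P(hit 13 before 0 | start at 8) = a/N.
P = 8/13 = 8/13

Answer: 8/13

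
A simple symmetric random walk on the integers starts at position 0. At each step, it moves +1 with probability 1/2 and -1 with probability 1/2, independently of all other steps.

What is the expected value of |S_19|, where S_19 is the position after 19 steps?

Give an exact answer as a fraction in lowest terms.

Answer: 230945/65536

Derivation:
S_19 takes values m ≡ 1 (mod 2) with |m| ≤ 19; P(S_19=m) = C(19,(19+m)/2)/2^19.
Total paths: 2^19 = 524288
Distribution: P(S=-19)=1/524288, P(S=-17)=19/524288, P(S=-15)=171/524288, P(S=-13)=969/524288, P(S=-11)=3876/524288, P(S=-9)=11628/524288, P(S=-7)=27132/524288, P(S=-5)=50388/524288, P(S=-3)=75582/524288, P(S=-1)=92378/524288, P(S=1)=92378/524288, P(S=3)=75582/524288, P(S=5)=50388/524288, P(S=7)=27132/524288, P(S=9)=11628/524288, P(S=11)=3876/524288, P(S=13)=969/524288, P(S=15)=171/524288, P(S=17)=19/524288, P(S=19)=1/524288
E[|S_19|] = Σ_m |m|·P(S_19=m) = 1847560/524288 = 230945/65536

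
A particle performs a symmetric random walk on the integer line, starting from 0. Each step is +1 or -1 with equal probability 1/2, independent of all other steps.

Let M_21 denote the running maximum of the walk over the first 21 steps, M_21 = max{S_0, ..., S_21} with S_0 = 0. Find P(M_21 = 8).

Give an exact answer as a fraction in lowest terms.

Let M_21 = max(S_0,...,S_21). Use the reflection principle: for j ≥ 1, #{paths with M_21 ≥ j} = #{S_21 ≥ j} + #{S_21 ≥ j+1}.
By reflection, #{M_21 ≥ 8} = #{S_21 ≥ 8} + #{S_21 ≥ 9} = 82160 + 82160 = 164320.
#{M_21 ≥ 9} = #{S_21 ≥ 9} + #{S_21 ≥ 10} = 82160 + 27896 = 110056.
#{M_21 = 8} = 164320 - 110056 = 54264.
P(M_21 = 8) = 54264/2097152 = 6783/262144

Answer: 6783/262144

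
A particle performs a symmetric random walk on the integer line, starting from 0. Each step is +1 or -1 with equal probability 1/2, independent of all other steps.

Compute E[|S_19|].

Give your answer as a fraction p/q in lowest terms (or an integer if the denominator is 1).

Answer: 230945/65536

Derivation:
S_19 takes values m ≡ 1 (mod 2) with |m| ≤ 19; P(S_19=m) = C(19,(19+m)/2)/2^19.
Total paths: 2^19 = 524288
Distribution: P(S=-19)=1/524288, P(S=-17)=19/524288, P(S=-15)=171/524288, P(S=-13)=969/524288, P(S=-11)=3876/524288, P(S=-9)=11628/524288, P(S=-7)=27132/524288, P(S=-5)=50388/524288, P(S=-3)=75582/524288, P(S=-1)=92378/524288, P(S=1)=92378/524288, P(S=3)=75582/524288, P(S=5)=50388/524288, P(S=7)=27132/524288, P(S=9)=11628/524288, P(S=11)=3876/524288, P(S=13)=969/524288, P(S=15)=171/524288, P(S=17)=19/524288, P(S=19)=1/524288
E[|S_19|] = Σ_m |m|·P(S_19=m) = 1847560/524288 = 230945/65536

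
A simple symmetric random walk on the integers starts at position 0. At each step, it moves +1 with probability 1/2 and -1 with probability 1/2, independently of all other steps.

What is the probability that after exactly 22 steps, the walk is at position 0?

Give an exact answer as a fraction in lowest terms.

To return to 0 after 22 steps: need exactly 11 steps of +1 and 11 of -1.
Favorable paths: C(22,11) = 705432
Total paths: 2^22 = 4194304
P = 705432/4194304 = 88179/524288

Answer: 88179/524288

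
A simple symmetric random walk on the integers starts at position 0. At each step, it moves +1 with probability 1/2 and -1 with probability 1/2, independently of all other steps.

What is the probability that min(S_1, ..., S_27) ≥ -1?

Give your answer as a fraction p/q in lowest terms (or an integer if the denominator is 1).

Let f(t,s) = #length-t paths at position s with S_1..S_t all ≥ -1.
f(t,s) = f(t-1,s-1) + f(t-1,s+1) for s ≥ -1; f(t,s) = 0 for s < -1.
t=0: f(0,0)=1
t=1: f(1,-1)=1 f(1,1)=1
t=2: f(2,0)=2 f(2,2)=1
t=3: f(3,-1)=2 f(3,1)=3 f(3,3)=1
t=4: f(4,0)=5 f(4,2)=4 f(4,4)=1
t=5: f(5,-1)=5 f(5,1)=9 f(5,3)=5 f(5,5)=1
t=6: f(6,0)=14 f(6,2)=14 f(6,4)=6 f(6,6)=1
t=7: f(7,-1)=14 f(7,1)=28 f(7,3)=20 f(7,5)=7 f(7,7)=1
t=8: f(8,0)=42 f(8,2)=48 f(8,4)=27 f(8,6)=8 f(8,8)=1
t=9: f(9,-1)=42 f(9,1)=90 f(9,3)=75 f(9,5)=35 f(9,7)=9 f(9,9)=1
t=10: f(10,0)=132 f(10,2)=165 f(10,4)=110 f(10,6)=44 f(10,8)=10 f(10,10)=1
t=11: f(11,-1)=132 f(11,1)=297 f(11,3)=275 f(11,5)=154 f(11,7)=54 f(11,9)=11 f(11,11)=1
t=12: f(12,0)=429 f(12,2)=572 f(12,4)=429 f(12,6)=208 f(12,8)=65 f(12,10)=12 f(12,12)=1
t=13: f(13,-1)=429 f(13,1)=1001 f(13,3)=1001 f(13,5)=637 f(13,7)=273 f(13,9)=77 f(13,11)=13 f(13,13)=1
t=14: f(14,0)=1430 f(14,2)=2002 f(14,4)=1638 f(14,6)=910 f(14,8)=350 f(14,10)=90 f(14,12)=14 f(14,14)=1
t=15: f(15,-1)=1430 f(15,1)=3432 f(15,3)=3640 f(15,5)=2548 f(15,7)=1260 f(15,9)=440 f(15,11)=104 f(15,13)=15 f(15,15)=1
t=16: f(16,0)=4862 f(16,2)=7072 f(16,4)=6188 f(16,6)=3808 f(16,8)=1700 f(16,10)=544 f(16,12)=119 f(16,14)=16 f(16,16)=1
t=17: f(17,-1)=4862 f(17,1)=11934 f(17,3)=13260 f(17,5)=9996 f(17,7)=5508 f(17,9)=2244 f(17,11)=663 f(17,13)=135 f(17,15)=17 f(17,17)=1
t=18: f(18,0)=16796 f(18,2)=25194 f(18,4)=23256 f(18,6)=15504 f(18,8)=7752 f(18,10)=2907 f(18,12)=798 f(18,14)=152 f(18,16)=18 f(18,18)=1
t=19: f(19,-1)=16796 f(19,1)=41990 f(19,3)=48450 f(19,5)=38760 f(19,7)=23256 f(19,9)=10659 f(19,11)=3705 f(19,13)=950 f(19,15)=170 f(19,17)=19 f(19,19)=1
t=20: f(20,0)=58786 f(20,2)=90440 f(20,4)=87210 f(20,6)=62016 f(20,8)=33915 f(20,10)=14364 f(20,12)=4655 f(20,14)=1120 f(20,16)=189 f(20,18)=20 f(20,20)=1
t=21: f(21,-1)=58786 f(21,1)=149226 f(21,3)=177650 f(21,5)=149226 f(21,7)=95931 f(21,9)=48279 f(21,11)=19019 f(21,13)=5775 f(21,15)=1309 f(21,17)=209 f(21,19)=21 f(21,21)=1
t=22: f(22,0)=208012 f(22,2)=326876 f(22,4)=326876 f(22,6)=245157 f(22,8)=144210 f(22,10)=67298 f(22,12)=24794 f(22,14)=7084 f(22,16)=1518 f(22,18)=230 f(22,20)=22 f(22,22)=1
t=23: f(23,-1)=208012 f(23,1)=534888 f(23,3)=653752 f(23,5)=572033 f(23,7)=389367 f(23,9)=211508 f(23,11)=92092 f(23,13)=31878 f(23,15)=8602 f(23,17)=1748 f(23,19)=252 f(23,21)=23 f(23,23)=1
t=24: f(24,0)=742900 f(24,2)=1188640 f(24,4)=1225785 f(24,6)=961400 f(24,8)=600875 f(24,10)=303600 f(24,12)=123970 f(24,14)=40480 f(24,16)=10350 f(24,18)=2000 f(24,20)=275 f(24,22)=24 f(24,24)=1
t=25: f(25,-1)=742900 f(25,1)=1931540 f(25,3)=2414425 f(25,5)=2187185 f(25,7)=1562275 f(25,9)=904475 f(25,11)=427570 f(25,13)=164450 f(25,15)=50830 f(25,17)=12350 f(25,19)=2275 f(25,21)=299 f(25,23)=25 f(25,25)=1
t=26: f(26,0)=2674440 f(26,2)=4345965 f(26,4)=4601610 f(26,6)=3749460 f(26,8)=2466750 f(26,10)=1332045 f(26,12)=592020 f(26,14)=215280 f(26,16)=63180 f(26,18)=14625 f(26,20)=2574 f(26,22)=324 f(26,24)=26 f(26,26)=1
t=27: f(27,-1)=2674440 f(27,1)=7020405 f(27,3)=8947575 f(27,5)=8351070 f(27,7)=6216210 f(27,9)=3798795 f(27,11)=1924065 f(27,13)=807300 f(27,15)=278460 f(27,17)=77805 f(27,19)=17199 f(27,21)=2898 f(27,23)=350 f(27,25)=27 f(27,27)=1
Σ_s f(27,s) = 40116600
P = 40116600/134217728 = 5014575/16777216

Answer: 5014575/16777216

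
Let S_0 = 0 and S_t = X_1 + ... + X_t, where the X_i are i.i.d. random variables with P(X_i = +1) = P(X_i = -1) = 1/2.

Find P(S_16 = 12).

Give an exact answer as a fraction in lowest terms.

To reach position 12 after 16 steps: need 14 steps of +1 and 2 of -1.
Favorable paths: C(16,14) = 120
Total paths: 2^16 = 65536
P = 120/65536 = 15/8192

Answer: 15/8192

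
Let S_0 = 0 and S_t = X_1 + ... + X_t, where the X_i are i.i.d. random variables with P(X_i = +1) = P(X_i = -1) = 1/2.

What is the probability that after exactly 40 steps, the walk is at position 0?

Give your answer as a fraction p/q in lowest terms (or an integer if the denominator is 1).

To return to 0 after 40 steps: need exactly 20 steps of +1 and 20 of -1.
Favorable paths: C(40,20) = 137846528820
Total paths: 2^40 = 1099511627776
P = 137846528820/1099511627776 = 34461632205/274877906944

Answer: 34461632205/274877906944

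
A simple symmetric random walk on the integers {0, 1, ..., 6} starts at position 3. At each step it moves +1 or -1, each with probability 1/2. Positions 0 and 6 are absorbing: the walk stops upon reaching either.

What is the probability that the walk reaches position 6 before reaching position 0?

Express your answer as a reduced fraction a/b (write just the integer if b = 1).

Answer: 1/2

Derivation:
Symmetric walk (p = 1/2): the harmonic-function argument gives P(hit 6 before 0 | start at 3) = a/N.
P = 3/6 = 1/2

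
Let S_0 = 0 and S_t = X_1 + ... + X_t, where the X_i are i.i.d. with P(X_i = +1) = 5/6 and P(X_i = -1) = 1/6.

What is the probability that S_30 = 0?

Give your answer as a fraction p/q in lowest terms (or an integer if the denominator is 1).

Answer: 32873687744140625/1535235553616203874304

Derivation:
To be at 0 after 30 steps: need exactly 15 steps of +1 and 15 of -1.
Number of such sequences: C(30,15) = 155117520
Each has probability (5/6)^15 · (1/6)^15 = 30517578125/221073919720733357899776
P = 155117520 · 30517578125/221073919720733357899776 = 32873687744140625/1535235553616203874304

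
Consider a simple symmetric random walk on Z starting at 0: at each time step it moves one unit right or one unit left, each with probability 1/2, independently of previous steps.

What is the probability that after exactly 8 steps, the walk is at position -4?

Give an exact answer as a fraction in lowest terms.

To reach position -4 after 8 steps: need 2 steps of +1 and 6 of -1.
Favorable paths: C(8,2) = 28
Total paths: 2^8 = 256
P = 28/256 = 7/64

Answer: 7/64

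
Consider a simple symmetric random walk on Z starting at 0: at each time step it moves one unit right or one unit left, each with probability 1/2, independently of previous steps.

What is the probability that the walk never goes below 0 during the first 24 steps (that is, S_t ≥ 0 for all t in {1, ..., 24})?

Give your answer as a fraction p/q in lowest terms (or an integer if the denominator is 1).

Let f(t,s) = #length-t paths at position s with S_1..S_t all ≥ 0.
f(t,s) = f(t-1,s-1) + f(t-1,s+1) for s ≥ 0; f(t,s) = 0 for s < 0.
t=0: f(0,0)=1
t=1: f(1,1)=1
t=2: f(2,0)=1 f(2,2)=1
t=3: f(3,1)=2 f(3,3)=1
t=4: f(4,0)=2 f(4,2)=3 f(4,4)=1
t=5: f(5,1)=5 f(5,3)=4 f(5,5)=1
t=6: f(6,0)=5 f(6,2)=9 f(6,4)=5 f(6,6)=1
t=7: f(7,1)=14 f(7,3)=14 f(7,5)=6 f(7,7)=1
t=8: f(8,0)=14 f(8,2)=28 f(8,4)=20 f(8,6)=7 f(8,8)=1
t=9: f(9,1)=42 f(9,3)=48 f(9,5)=27 f(9,7)=8 f(9,9)=1
t=10: f(10,0)=42 f(10,2)=90 f(10,4)=75 f(10,6)=35 f(10,8)=9 f(10,10)=1
t=11: f(11,1)=132 f(11,3)=165 f(11,5)=110 f(11,7)=44 f(11,9)=10 f(11,11)=1
t=12: f(12,0)=132 f(12,2)=297 f(12,4)=275 f(12,6)=154 f(12,8)=54 f(12,10)=11 f(12,12)=1
t=13: f(13,1)=429 f(13,3)=572 f(13,5)=429 f(13,7)=208 f(13,9)=65 f(13,11)=12 f(13,13)=1
t=14: f(14,0)=429 f(14,2)=1001 f(14,4)=1001 f(14,6)=637 f(14,8)=273 f(14,10)=77 f(14,12)=13 f(14,14)=1
t=15: f(15,1)=1430 f(15,3)=2002 f(15,5)=1638 f(15,7)=910 f(15,9)=350 f(15,11)=90 f(15,13)=14 f(15,15)=1
t=16: f(16,0)=1430 f(16,2)=3432 f(16,4)=3640 f(16,6)=2548 f(16,8)=1260 f(16,10)=440 f(16,12)=104 f(16,14)=15 f(16,16)=1
t=17: f(17,1)=4862 f(17,3)=7072 f(17,5)=6188 f(17,7)=3808 f(17,9)=1700 f(17,11)=544 f(17,13)=119 f(17,15)=16 f(17,17)=1
t=18: f(18,0)=4862 f(18,2)=11934 f(18,4)=13260 f(18,6)=9996 f(18,8)=5508 f(18,10)=2244 f(18,12)=663 f(18,14)=135 f(18,16)=17 f(18,18)=1
t=19: f(19,1)=16796 f(19,3)=25194 f(19,5)=23256 f(19,7)=15504 f(19,9)=7752 f(19,11)=2907 f(19,13)=798 f(19,15)=152 f(19,17)=18 f(19,19)=1
t=20: f(20,0)=16796 f(20,2)=41990 f(20,4)=48450 f(20,6)=38760 f(20,8)=23256 f(20,10)=10659 f(20,12)=3705 f(20,14)=950 f(20,16)=170 f(20,18)=19 f(20,20)=1
t=21: f(21,1)=58786 f(21,3)=90440 f(21,5)=87210 f(21,7)=62016 f(21,9)=33915 f(21,11)=14364 f(21,13)=4655 f(21,15)=1120 f(21,17)=189 f(21,19)=20 f(21,21)=1
t=22: f(22,0)=58786 f(22,2)=149226 f(22,4)=177650 f(22,6)=149226 f(22,8)=95931 f(22,10)=48279 f(22,12)=19019 f(22,14)=5775 f(22,16)=1309 f(22,18)=209 f(22,20)=21 f(22,22)=1
t=23: f(23,1)=208012 f(23,3)=326876 f(23,5)=326876 f(23,7)=245157 f(23,9)=144210 f(23,11)=67298 f(23,13)=24794 f(23,15)=7084 f(23,17)=1518 f(23,19)=230 f(23,21)=22 f(23,23)=1
t=24: f(24,0)=208012 f(24,2)=534888 f(24,4)=653752 f(24,6)=572033 f(24,8)=389367 f(24,10)=211508 f(24,12)=92092 f(24,14)=31878 f(24,16)=8602 f(24,18)=1748 f(24,20)=252 f(24,22)=23 f(24,24)=1
Σ_s f(24,s) = 2704156
P = 2704156/16777216 = 676039/4194304

Answer: 676039/4194304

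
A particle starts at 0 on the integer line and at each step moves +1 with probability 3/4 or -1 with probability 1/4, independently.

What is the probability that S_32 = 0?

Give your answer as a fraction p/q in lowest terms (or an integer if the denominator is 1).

To be at 0 after 32 steps: need exactly 16 steps of +1 and 16 of -1.
Number of such sequences: C(32,16) = 601080390
Each has probability (3/4)^16 · (1/4)^16 = 43046721/18446744073709551616
P = 601080390 · 43046721/18446744073709551616 = 12937269923450595/9223372036854775808

Answer: 12937269923450595/9223372036854775808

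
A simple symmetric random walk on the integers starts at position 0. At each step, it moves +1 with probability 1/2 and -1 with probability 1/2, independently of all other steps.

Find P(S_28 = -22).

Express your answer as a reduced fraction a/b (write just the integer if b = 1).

To reach position -22 after 28 steps: need 3 steps of +1 and 25 of -1.
Favorable paths: C(28,3) = 3276
Total paths: 2^28 = 268435456
P = 3276/268435456 = 819/67108864

Answer: 819/67108864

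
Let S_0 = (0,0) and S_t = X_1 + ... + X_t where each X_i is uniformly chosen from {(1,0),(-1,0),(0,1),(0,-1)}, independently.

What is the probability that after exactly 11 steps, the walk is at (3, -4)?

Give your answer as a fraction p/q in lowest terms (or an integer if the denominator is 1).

Let h be the number of horizontal steps (so 11-h are vertical). To end at (3,-4) need (h+3)/2 right-steps and ((11-h)-4)/2 up-steps.
Sum over h with 3 ≤ h ≤ 7, h ≡ 1 (mod 2), 11-h ≡ 0 (mod 2):
h=3: C(11,3)·C(3,3)·C(8,2) = 165·1·28 = 4620
h=5: C(11,5)·C(5,4)·C(6,1) = 462·5·6 = 13860
h=7: C(11,7)·C(7,5)·C(4,0) = 330·21·1 = 6930
Total favorable: 25410
Total paths: 4^11 = 4194304
P = 25410/4194304 = 12705/2097152

Answer: 12705/2097152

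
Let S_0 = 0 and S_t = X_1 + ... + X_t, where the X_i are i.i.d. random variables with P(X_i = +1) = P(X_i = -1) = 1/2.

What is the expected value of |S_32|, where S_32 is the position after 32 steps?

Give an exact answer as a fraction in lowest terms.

S_32 takes values m ≡ 0 (mod 2) with |m| ≤ 32; P(S_32=m) = C(32,(32+m)/2)/2^32.
Total paths: 2^32 = 4294967296
Distribution: P(S=-32)=1/4294967296, P(S=-30)=32/4294967296, P(S=-28)=496/4294967296, P(S=-26)=4960/4294967296, P(S=-24)=35960/4294967296, P(S=-22)=201376/4294967296, P(S=-20)=906192/4294967296, P(S=-18)=3365856/4294967296, P(S=-16)=10518300/4294967296, P(S=-14)=28048800/4294967296, P(S=-12)=64512240/4294967296, P(S=-10)=129024480/4294967296, P(S=-8)=225792840/4294967296, P(S=-6)=347373600/4294967296, P(S=-4)=471435600/4294967296, P(S=-2)=565722720/4294967296, P(S=0)=601080390/4294967296, P(S=2)=565722720/4294967296, P(S=4)=471435600/4294967296, P(S=6)=347373600/4294967296, P(S=8)=225792840/4294967296, P(S=10)=129024480/4294967296, P(S=12)=64512240/4294967296, P(S=14)=28048800/4294967296, P(S=16)=10518300/4294967296, P(S=18)=3365856/4294967296, P(S=20)=906192/4294967296, P(S=22)=201376/4294967296, P(S=24)=35960/4294967296, P(S=26)=4960/4294967296, P(S=28)=496/4294967296, P(S=30)=32/4294967296, P(S=32)=1/4294967296
E[|S_32|] = Σ_m |m|·P(S_32=m) = 19234572480/4294967296 = 300540195/67108864

Answer: 300540195/67108864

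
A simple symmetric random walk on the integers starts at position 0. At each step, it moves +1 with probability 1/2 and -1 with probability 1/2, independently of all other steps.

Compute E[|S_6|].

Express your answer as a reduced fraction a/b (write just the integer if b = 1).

Answer: 15/8

Derivation:
S_6 takes values m ≡ 0 (mod 2) with |m| ≤ 6; P(S_6=m) = C(6,(6+m)/2)/2^6.
Total paths: 2^6 = 64
Distribution: P(S=-6)=1/64, P(S=-4)=6/64, P(S=-2)=15/64, P(S=0)=20/64, P(S=2)=15/64, P(S=4)=6/64, P(S=6)=1/64
E[|S_6|] = Σ_m |m|·P(S_6=m) = 120/64 = 15/8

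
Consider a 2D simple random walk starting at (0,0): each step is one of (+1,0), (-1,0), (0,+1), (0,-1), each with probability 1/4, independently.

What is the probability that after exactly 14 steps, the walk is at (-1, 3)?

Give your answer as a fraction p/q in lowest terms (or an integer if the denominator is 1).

Answer: 3006003/134217728

Derivation:
Let h be the number of horizontal steps (so 14-h are vertical). To end at (-1,3) need (h-1)/2 right-steps and ((14-h)+3)/2 up-steps.
Sum over h with 1 ≤ h ≤ 11, h ≡ 1 (mod 2), 14-h ≡ 1 (mod 2):
h=1: C(14,1)·C(1,0)·C(13,8) = 14·1·1287 = 18018
h=3: C(14,3)·C(3,1)·C(11,7) = 364·3·330 = 360360
h=5: C(14,5)·C(5,2)·C(9,6) = 2002·10·84 = 1681680
h=7: C(14,7)·C(7,3)·C(7,5) = 3432·35·21 = 2522520
h=9: C(14,9)·C(9,4)·C(5,4) = 2002·126·5 = 1261260
h=11: C(14,11)·C(11,5)·C(3,3) = 364·462·1 = 168168
Total favorable: 6012006
Total paths: 4^14 = 268435456
P = 6012006/268435456 = 3006003/134217728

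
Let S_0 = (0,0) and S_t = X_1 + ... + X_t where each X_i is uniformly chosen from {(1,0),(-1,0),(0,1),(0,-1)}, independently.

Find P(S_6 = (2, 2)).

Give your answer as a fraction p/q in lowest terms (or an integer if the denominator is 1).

Let h be the number of horizontal steps (so 6-h are vertical). To end at (2,2) need (h+2)/2 right-steps and ((6-h)+2)/2 up-steps.
Sum over h with 2 ≤ h ≤ 4, h ≡ 0 (mod 2), 6-h ≡ 0 (mod 2):
h=2: C(6,2)·C(2,2)·C(4,3) = 15·1·4 = 60
h=4: C(6,4)·C(4,3)·C(2,2) = 15·4·1 = 60
Total favorable: 120
Total paths: 4^6 = 4096
P = 120/4096 = 15/512

Answer: 15/512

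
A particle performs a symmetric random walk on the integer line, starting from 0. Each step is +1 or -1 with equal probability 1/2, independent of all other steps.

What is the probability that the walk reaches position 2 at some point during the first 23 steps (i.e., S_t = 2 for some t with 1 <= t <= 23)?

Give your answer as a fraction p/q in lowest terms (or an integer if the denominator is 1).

Count via complement. Let g(t,s) = #length-t paths at position s with S_1..S_t all ≠ 2.
g(t,s) = g(t-1,s-1) + g(t-1,s+1) for s ≠ 2; g(t,2) = 0.
t=0: g(0,0)=1
t=1: g(1,-1)=1 g(1,1)=1
t=2: g(2,-2)=1 g(2,0)=2
t=3: g(3,-3)=1 g(3,-1)=3 g(3,1)=2
t=4: g(4,-4)=1 g(4,-2)=4 g(4,0)=5
t=5: g(5,-5)=1 g(5,-3)=5 g(5,-1)=9 g(5,1)=5
t=6: g(6,-6)=1 g(6,-4)=6 g(6,-2)=14 g(6,0)=14
t=7: g(7,-7)=1 g(7,-5)=7 g(7,-3)=20 g(7,-1)=28 g(7,1)=14
t=8: g(8,-8)=1 g(8,-6)=8 g(8,-4)=27 g(8,-2)=48 g(8,0)=42
t=9: g(9,-9)=1 g(9,-7)=9 g(9,-5)=35 g(9,-3)=75 g(9,-1)=90 g(9,1)=42
t=10: g(10,-10)=1 g(10,-8)=10 g(10,-6)=44 g(10,-4)=110 g(10,-2)=165 g(10,0)=132
t=11: g(11,-11)=1 g(11,-9)=11 g(11,-7)=54 g(11,-5)=154 g(11,-3)=275 g(11,-1)=297 g(11,1)=132
t=12: g(12,-12)=1 g(12,-10)=12 g(12,-8)=65 g(12,-6)=208 g(12,-4)=429 g(12,-2)=572 g(12,0)=429
t=13: g(13,-13)=1 g(13,-11)=13 g(13,-9)=77 g(13,-7)=273 g(13,-5)=637 g(13,-3)=1001 g(13,-1)=1001 g(13,1)=429
t=14: g(14,-14)=1 g(14,-12)=14 g(14,-10)=90 g(14,-8)=350 g(14,-6)=910 g(14,-4)=1638 g(14,-2)=2002 g(14,0)=1430
t=15: g(15,-15)=1 g(15,-13)=15 g(15,-11)=104 g(15,-9)=440 g(15,-7)=1260 g(15,-5)=2548 g(15,-3)=3640 g(15,-1)=3432 g(15,1)=1430
t=16: g(16,-16)=1 g(16,-14)=16 g(16,-12)=119 g(16,-10)=544 g(16,-8)=1700 g(16,-6)=3808 g(16,-4)=6188 g(16,-2)=7072 g(16,0)=4862
t=17: g(17,-17)=1 g(17,-15)=17 g(17,-13)=135 g(17,-11)=663 g(17,-9)=2244 g(17,-7)=5508 g(17,-5)=9996 g(17,-3)=13260 g(17,-1)=11934 g(17,1)=4862
t=18: g(18,-18)=1 g(18,-16)=18 g(18,-14)=152 g(18,-12)=798 g(18,-10)=2907 g(18,-8)=7752 g(18,-6)=15504 g(18,-4)=23256 g(18,-2)=25194 g(18,0)=16796
t=19: g(19,-19)=1 g(19,-17)=19 g(19,-15)=170 g(19,-13)=950 g(19,-11)=3705 g(19,-9)=10659 g(19,-7)=23256 g(19,-5)=38760 g(19,-3)=48450 g(19,-1)=41990 g(19,1)=16796
t=20: g(20,-20)=1 g(20,-18)=20 g(20,-16)=189 g(20,-14)=1120 g(20,-12)=4655 g(20,-10)=14364 g(20,-8)=33915 g(20,-6)=62016 g(20,-4)=87210 g(20,-2)=90440 g(20,0)=58786
t=21: g(21,-21)=1 g(21,-19)=21 g(21,-17)=209 g(21,-15)=1309 g(21,-13)=5775 g(21,-11)=19019 g(21,-9)=48279 g(21,-7)=95931 g(21,-5)=149226 g(21,-3)=177650 g(21,-1)=149226 g(21,1)=58786
t=22: g(22,-22)=1 g(22,-20)=22 g(22,-18)=230 g(22,-16)=1518 g(22,-14)=7084 g(22,-12)=24794 g(22,-10)=67298 g(22,-8)=144210 g(22,-6)=245157 g(22,-4)=326876 g(22,-2)=326876 g(22,0)=208012
t=23: g(23,-23)=1 g(23,-21)=23 g(23,-19)=252 g(23,-17)=1748 g(23,-15)=8602 g(23,-13)=31878 g(23,-11)=92092 g(23,-9)=211508 g(23,-7)=389367 g(23,-5)=572033 g(23,-3)=653752 g(23,-1)=534888 g(23,1)=208012
Paths never hitting 2: Σ_s g(23,s) = 2704156
Paths hitting 2: 2^23 - 2704156 = 5684452
P = 5684452/8388608 = 1421113/2097152

Answer: 1421113/2097152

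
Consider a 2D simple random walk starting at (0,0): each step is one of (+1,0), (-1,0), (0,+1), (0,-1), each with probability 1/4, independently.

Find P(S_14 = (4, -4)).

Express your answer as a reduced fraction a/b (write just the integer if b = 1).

Answer: 39039/8388608

Derivation:
Let h be the number of horizontal steps (so 14-h are vertical). To end at (4,-4) need (h+4)/2 right-steps and ((14-h)-4)/2 up-steps.
Sum over h with 4 ≤ h ≤ 10, h ≡ 0 (mod 2), 14-h ≡ 0 (mod 2):
h=4: C(14,4)·C(4,4)·C(10,3) = 1001·1·120 = 120120
h=6: C(14,6)·C(6,5)·C(8,2) = 3003·6·28 = 504504
h=8: C(14,8)·C(8,6)·C(6,1) = 3003·28·6 = 504504
h=10: C(14,10)·C(10,7)·C(4,0) = 1001·120·1 = 120120
Total favorable: 1249248
Total paths: 4^14 = 268435456
P = 1249248/268435456 = 39039/8388608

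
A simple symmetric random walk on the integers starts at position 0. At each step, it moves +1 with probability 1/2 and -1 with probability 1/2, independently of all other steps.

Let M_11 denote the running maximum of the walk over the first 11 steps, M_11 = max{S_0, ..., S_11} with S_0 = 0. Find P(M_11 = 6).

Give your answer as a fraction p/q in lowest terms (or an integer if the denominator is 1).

Answer: 55/2048

Derivation:
Let M_11 = max(S_0,...,S_11). Use the reflection principle: for j ≥ 1, #{paths with M_11 ≥ j} = #{S_11 ≥ j} + #{S_11 ≥ j+1}.
By reflection, #{M_11 ≥ 6} = #{S_11 ≥ 6} + #{S_11 ≥ 7} = 67 + 67 = 134.
#{M_11 ≥ 7} = #{S_11 ≥ 7} + #{S_11 ≥ 8} = 67 + 12 = 79.
#{M_11 = 6} = 134 - 79 = 55.
P(M_11 = 6) = 55/2048 = 55/2048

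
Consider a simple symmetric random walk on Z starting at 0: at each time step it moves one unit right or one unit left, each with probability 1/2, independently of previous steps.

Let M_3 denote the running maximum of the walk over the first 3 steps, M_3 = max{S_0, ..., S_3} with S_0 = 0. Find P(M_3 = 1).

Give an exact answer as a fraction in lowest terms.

Answer: 3/8

Derivation:
Let M_3 = max(S_0,...,S_3). Use the reflection principle: for j ≥ 1, #{paths with M_3 ≥ j} = #{S_3 ≥ j} + #{S_3 ≥ j+1}.
By reflection, #{M_3 ≥ 1} = #{S_3 ≥ 1} + #{S_3 ≥ 2} = 4 + 1 = 5.
#{M_3 ≥ 2} = #{S_3 ≥ 2} + #{S_3 ≥ 3} = 1 + 1 = 2.
#{M_3 = 1} = 5 - 2 = 3.
P(M_3 = 1) = 3/8 = 3/8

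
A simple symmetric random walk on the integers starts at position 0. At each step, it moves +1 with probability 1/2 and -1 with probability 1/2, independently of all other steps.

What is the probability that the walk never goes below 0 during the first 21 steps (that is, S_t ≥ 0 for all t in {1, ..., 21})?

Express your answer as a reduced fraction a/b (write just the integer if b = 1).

Let f(t,s) = #length-t paths at position s with S_1..S_t all ≥ 0.
f(t,s) = f(t-1,s-1) + f(t-1,s+1) for s ≥ 0; f(t,s) = 0 for s < 0.
t=0: f(0,0)=1
t=1: f(1,1)=1
t=2: f(2,0)=1 f(2,2)=1
t=3: f(3,1)=2 f(3,3)=1
t=4: f(4,0)=2 f(4,2)=3 f(4,4)=1
t=5: f(5,1)=5 f(5,3)=4 f(5,5)=1
t=6: f(6,0)=5 f(6,2)=9 f(6,4)=5 f(6,6)=1
t=7: f(7,1)=14 f(7,3)=14 f(7,5)=6 f(7,7)=1
t=8: f(8,0)=14 f(8,2)=28 f(8,4)=20 f(8,6)=7 f(8,8)=1
t=9: f(9,1)=42 f(9,3)=48 f(9,5)=27 f(9,7)=8 f(9,9)=1
t=10: f(10,0)=42 f(10,2)=90 f(10,4)=75 f(10,6)=35 f(10,8)=9 f(10,10)=1
t=11: f(11,1)=132 f(11,3)=165 f(11,5)=110 f(11,7)=44 f(11,9)=10 f(11,11)=1
t=12: f(12,0)=132 f(12,2)=297 f(12,4)=275 f(12,6)=154 f(12,8)=54 f(12,10)=11 f(12,12)=1
t=13: f(13,1)=429 f(13,3)=572 f(13,5)=429 f(13,7)=208 f(13,9)=65 f(13,11)=12 f(13,13)=1
t=14: f(14,0)=429 f(14,2)=1001 f(14,4)=1001 f(14,6)=637 f(14,8)=273 f(14,10)=77 f(14,12)=13 f(14,14)=1
t=15: f(15,1)=1430 f(15,3)=2002 f(15,5)=1638 f(15,7)=910 f(15,9)=350 f(15,11)=90 f(15,13)=14 f(15,15)=1
t=16: f(16,0)=1430 f(16,2)=3432 f(16,4)=3640 f(16,6)=2548 f(16,8)=1260 f(16,10)=440 f(16,12)=104 f(16,14)=15 f(16,16)=1
t=17: f(17,1)=4862 f(17,3)=7072 f(17,5)=6188 f(17,7)=3808 f(17,9)=1700 f(17,11)=544 f(17,13)=119 f(17,15)=16 f(17,17)=1
t=18: f(18,0)=4862 f(18,2)=11934 f(18,4)=13260 f(18,6)=9996 f(18,8)=5508 f(18,10)=2244 f(18,12)=663 f(18,14)=135 f(18,16)=17 f(18,18)=1
t=19: f(19,1)=16796 f(19,3)=25194 f(19,5)=23256 f(19,7)=15504 f(19,9)=7752 f(19,11)=2907 f(19,13)=798 f(19,15)=152 f(19,17)=18 f(19,19)=1
t=20: f(20,0)=16796 f(20,2)=41990 f(20,4)=48450 f(20,6)=38760 f(20,8)=23256 f(20,10)=10659 f(20,12)=3705 f(20,14)=950 f(20,16)=170 f(20,18)=19 f(20,20)=1
t=21: f(21,1)=58786 f(21,3)=90440 f(21,5)=87210 f(21,7)=62016 f(21,9)=33915 f(21,11)=14364 f(21,13)=4655 f(21,15)=1120 f(21,17)=189 f(21,19)=20 f(21,21)=1
Σ_s f(21,s) = 352716
P = 352716/2097152 = 88179/524288

Answer: 88179/524288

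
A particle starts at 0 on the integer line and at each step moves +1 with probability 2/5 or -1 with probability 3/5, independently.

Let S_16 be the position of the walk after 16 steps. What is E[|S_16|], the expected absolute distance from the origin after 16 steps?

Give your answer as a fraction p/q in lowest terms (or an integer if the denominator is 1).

S_16 takes values m ≡ 0 (mod 2) with |m| ≤ 16; P(S_16=m) = C(16,(16+m)/2) · (2/5)^((16+m)/2) · (3/5)^((16-m)/2).
Distribution: P(S=-16)=43046721/152587890625, P(S=-14)=459165024/152587890625, P(S=-12)=459165024/30517578125, P(S=-10)=1428513408/30517578125, P(S=-8)=3095112384/30517578125, P(S=-6)=24760899072/152587890625, P(S=-4)=30263321088/152587890625, P(S=-2)=5764442112/30517578125, P(S=0)=4323331584/30517578125, P(S=2)=2561974272/30517578125, P(S=4)=5977939968/152587890625, P(S=6)=2173796352/152587890625, P(S=8)=120766464/30517578125, P(S=10)=24772608/30517578125, P(S=12)=3538944/30517578125, P(S=14)=1572864/152587890625, P(S=16)=65536/152587890625
E[|S_16|] = Σ_m |m|·P(S_16=m) = 626039199952/152587890625

Answer: 626039199952/152587890625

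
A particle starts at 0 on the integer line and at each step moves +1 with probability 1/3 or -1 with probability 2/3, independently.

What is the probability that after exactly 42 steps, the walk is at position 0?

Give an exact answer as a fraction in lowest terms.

To be at 0 after 42 steps: need exactly 21 steps of +1 and 21 of -1.
Number of such sequences: C(42,21) = 538257874440
Each has probability (1/3)^21 · (2/3)^21 = 2097152/109418989131512359209
P = 538257874440 · 2097152/109418989131512359209 = 376269525965864960/36472996377170786403

Answer: 376269525965864960/36472996377170786403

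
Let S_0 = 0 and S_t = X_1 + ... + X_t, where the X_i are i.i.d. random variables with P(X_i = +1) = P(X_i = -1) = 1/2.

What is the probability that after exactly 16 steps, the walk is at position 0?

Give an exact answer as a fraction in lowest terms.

To return to 0 after 16 steps: need exactly 8 steps of +1 and 8 of -1.
Favorable paths: C(16,8) = 12870
Total paths: 2^16 = 65536
P = 12870/65536 = 6435/32768

Answer: 6435/32768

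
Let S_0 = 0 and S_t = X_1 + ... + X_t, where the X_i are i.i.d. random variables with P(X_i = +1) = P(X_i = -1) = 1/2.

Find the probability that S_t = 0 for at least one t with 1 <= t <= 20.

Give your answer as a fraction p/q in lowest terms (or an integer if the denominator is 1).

Count via complement. Let g(t,s) = #length-t paths at position s with S_1..S_t all ≠ 0.
g(t,s) = g(t-1,s-1) + g(t-1,s+1) for s ≠ 0; g(t,0) = 0.
t=0: g(0,0)=1
t=1: g(1,-1)=1 g(1,1)=1
t=2: g(2,-2)=1 g(2,2)=1
t=3: g(3,-3)=1 g(3,-1)=1 g(3,1)=1 g(3,3)=1
t=4: g(4,-4)=1 g(4,-2)=2 g(4,2)=2 g(4,4)=1
t=5: g(5,-5)=1 g(5,-3)=3 g(5,-1)=2 g(5,1)=2 g(5,3)=3 g(5,5)=1
t=6: g(6,-6)=1 g(6,-4)=4 g(6,-2)=5 g(6,2)=5 g(6,4)=4 g(6,6)=1
t=7: g(7,-7)=1 g(7,-5)=5 g(7,-3)=9 g(7,-1)=5 g(7,1)=5 g(7,3)=9 g(7,5)=5 g(7,7)=1
t=8: g(8,-8)=1 g(8,-6)=6 g(8,-4)=14 g(8,-2)=14 g(8,2)=14 g(8,4)=14 g(8,6)=6 g(8,8)=1
t=9: g(9,-9)=1 g(9,-7)=7 g(9,-5)=20 g(9,-3)=28 g(9,-1)=14 g(9,1)=14 g(9,3)=28 g(9,5)=20 g(9,7)=7 g(9,9)=1
t=10: g(10,-10)=1 g(10,-8)=8 g(10,-6)=27 g(10,-4)=48 g(10,-2)=42 g(10,2)=42 g(10,4)=48 g(10,6)=27 g(10,8)=8 g(10,10)=1
t=11: g(11,-11)=1 g(11,-9)=9 g(11,-7)=35 g(11,-5)=75 g(11,-3)=90 g(11,-1)=42 g(11,1)=42 g(11,3)=90 g(11,5)=75 g(11,7)=35 g(11,9)=9 g(11,11)=1
t=12: g(12,-12)=1 g(12,-10)=10 g(12,-8)=44 g(12,-6)=110 g(12,-4)=165 g(12,-2)=132 g(12,2)=132 g(12,4)=165 g(12,6)=110 g(12,8)=44 g(12,10)=10 g(12,12)=1
t=13: g(13,-13)=1 g(13,-11)=11 g(13,-9)=54 g(13,-7)=154 g(13,-5)=275 g(13,-3)=297 g(13,-1)=132 g(13,1)=132 g(13,3)=297 g(13,5)=275 g(13,7)=154 g(13,9)=54 g(13,11)=11 g(13,13)=1
t=14: g(14,-14)=1 g(14,-12)=12 g(14,-10)=65 g(14,-8)=208 g(14,-6)=429 g(14,-4)=572 g(14,-2)=429 g(14,2)=429 g(14,4)=572 g(14,6)=429 g(14,8)=208 g(14,10)=65 g(14,12)=12 g(14,14)=1
t=15: g(15,-15)=1 g(15,-13)=13 g(15,-11)=77 g(15,-9)=273 g(15,-7)=637 g(15,-5)=1001 g(15,-3)=1001 g(15,-1)=429 g(15,1)=429 g(15,3)=1001 g(15,5)=1001 g(15,7)=637 g(15,9)=273 g(15,11)=77 g(15,13)=13 g(15,15)=1
t=16: g(16,-16)=1 g(16,-14)=14 g(16,-12)=90 g(16,-10)=350 g(16,-8)=910 g(16,-6)=1638 g(16,-4)=2002 g(16,-2)=1430 g(16,2)=1430 g(16,4)=2002 g(16,6)=1638 g(16,8)=910 g(16,10)=350 g(16,12)=90 g(16,14)=14 g(16,16)=1
t=17: g(17,-17)=1 g(17,-15)=15 g(17,-13)=104 g(17,-11)=440 g(17,-9)=1260 g(17,-7)=2548 g(17,-5)=3640 g(17,-3)=3432 g(17,-1)=1430 g(17,1)=1430 g(17,3)=3432 g(17,5)=3640 g(17,7)=2548 g(17,9)=1260 g(17,11)=440 g(17,13)=104 g(17,15)=15 g(17,17)=1
t=18: g(18,-18)=1 g(18,-16)=16 g(18,-14)=119 g(18,-12)=544 g(18,-10)=1700 g(18,-8)=3808 g(18,-6)=6188 g(18,-4)=7072 g(18,-2)=4862 g(18,2)=4862 g(18,4)=7072 g(18,6)=6188 g(18,8)=3808 g(18,10)=1700 g(18,12)=544 g(18,14)=119 g(18,16)=16 g(18,18)=1
t=19: g(19,-19)=1 g(19,-17)=17 g(19,-15)=135 g(19,-13)=663 g(19,-11)=2244 g(19,-9)=5508 g(19,-7)=9996 g(19,-5)=13260 g(19,-3)=11934 g(19,-1)=4862 g(19,1)=4862 g(19,3)=11934 g(19,5)=13260 g(19,7)=9996 g(19,9)=5508 g(19,11)=2244 g(19,13)=663 g(19,15)=135 g(19,17)=17 g(19,19)=1
t=20: g(20,-20)=1 g(20,-18)=18 g(20,-16)=152 g(20,-14)=798 g(20,-12)=2907 g(20,-10)=7752 g(20,-8)=15504 g(20,-6)=23256 g(20,-4)=25194 g(20,-2)=16796 g(20,2)=16796 g(20,4)=25194 g(20,6)=23256 g(20,8)=15504 g(20,10)=7752 g(20,12)=2907 g(20,14)=798 g(20,16)=152 g(20,18)=18 g(20,20)=1
Paths never hitting 0: Σ_s g(20,s) = 184756
Paths hitting 0: 2^20 - 184756 = 863820
P = 863820/1048576 = 215955/262144

Answer: 215955/262144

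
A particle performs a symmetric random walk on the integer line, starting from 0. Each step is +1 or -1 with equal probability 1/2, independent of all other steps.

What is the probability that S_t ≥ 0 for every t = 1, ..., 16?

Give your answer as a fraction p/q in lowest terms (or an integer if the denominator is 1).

Let f(t,s) = #length-t paths at position s with S_1..S_t all ≥ 0.
f(t,s) = f(t-1,s-1) + f(t-1,s+1) for s ≥ 0; f(t,s) = 0 for s < 0.
t=0: f(0,0)=1
t=1: f(1,1)=1
t=2: f(2,0)=1 f(2,2)=1
t=3: f(3,1)=2 f(3,3)=1
t=4: f(4,0)=2 f(4,2)=3 f(4,4)=1
t=5: f(5,1)=5 f(5,3)=4 f(5,5)=1
t=6: f(6,0)=5 f(6,2)=9 f(6,4)=5 f(6,6)=1
t=7: f(7,1)=14 f(7,3)=14 f(7,5)=6 f(7,7)=1
t=8: f(8,0)=14 f(8,2)=28 f(8,4)=20 f(8,6)=7 f(8,8)=1
t=9: f(9,1)=42 f(9,3)=48 f(9,5)=27 f(9,7)=8 f(9,9)=1
t=10: f(10,0)=42 f(10,2)=90 f(10,4)=75 f(10,6)=35 f(10,8)=9 f(10,10)=1
t=11: f(11,1)=132 f(11,3)=165 f(11,5)=110 f(11,7)=44 f(11,9)=10 f(11,11)=1
t=12: f(12,0)=132 f(12,2)=297 f(12,4)=275 f(12,6)=154 f(12,8)=54 f(12,10)=11 f(12,12)=1
t=13: f(13,1)=429 f(13,3)=572 f(13,5)=429 f(13,7)=208 f(13,9)=65 f(13,11)=12 f(13,13)=1
t=14: f(14,0)=429 f(14,2)=1001 f(14,4)=1001 f(14,6)=637 f(14,8)=273 f(14,10)=77 f(14,12)=13 f(14,14)=1
t=15: f(15,1)=1430 f(15,3)=2002 f(15,5)=1638 f(15,7)=910 f(15,9)=350 f(15,11)=90 f(15,13)=14 f(15,15)=1
t=16: f(16,0)=1430 f(16,2)=3432 f(16,4)=3640 f(16,6)=2548 f(16,8)=1260 f(16,10)=440 f(16,12)=104 f(16,14)=15 f(16,16)=1
Σ_s f(16,s) = 12870
P = 12870/65536 = 6435/32768

Answer: 6435/32768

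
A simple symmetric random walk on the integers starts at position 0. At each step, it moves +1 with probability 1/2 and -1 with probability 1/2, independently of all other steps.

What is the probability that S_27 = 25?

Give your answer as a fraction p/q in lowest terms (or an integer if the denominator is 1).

To reach position 25 after 27 steps: need 26 steps of +1 and 1 of -1.
Favorable paths: C(27,26) = 27
Total paths: 2^27 = 134217728
P = 27/134217728 = 27/134217728

Answer: 27/134217728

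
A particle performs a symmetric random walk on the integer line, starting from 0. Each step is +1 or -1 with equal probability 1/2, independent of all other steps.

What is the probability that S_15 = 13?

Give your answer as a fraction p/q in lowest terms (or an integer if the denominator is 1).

To reach position 13 after 15 steps: need 14 steps of +1 and 1 of -1.
Favorable paths: C(15,14) = 15
Total paths: 2^15 = 32768
P = 15/32768 = 15/32768

Answer: 15/32768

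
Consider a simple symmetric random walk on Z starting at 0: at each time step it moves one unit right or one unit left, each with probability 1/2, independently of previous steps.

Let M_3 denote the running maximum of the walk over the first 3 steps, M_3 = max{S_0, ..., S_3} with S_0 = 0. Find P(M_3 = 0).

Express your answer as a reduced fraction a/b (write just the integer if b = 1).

Answer: 3/8

Derivation:
Let M_3 = max(S_0,...,S_3). Use the reflection principle: for j ≥ 1, #{paths with M_3 ≥ j} = #{S_3 ≥ j} + #{S_3 ≥ j+1}.
P(M_3 ≥ 0) = 1 since S_0 = 0, so #{M_3 ≥ 0} = 8.
#{M_3 ≥ 1} = #{S_3 ≥ 1} + #{S_3 ≥ 2} = 4 + 1 = 5.
#{M_3 = 0} = 8 - 5 = 3.
P(M_3 = 0) = 3/8 = 3/8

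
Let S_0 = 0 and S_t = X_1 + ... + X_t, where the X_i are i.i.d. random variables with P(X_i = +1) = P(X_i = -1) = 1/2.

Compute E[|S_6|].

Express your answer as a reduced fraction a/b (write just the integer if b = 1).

S_6 takes values m ≡ 0 (mod 2) with |m| ≤ 6; P(S_6=m) = C(6,(6+m)/2)/2^6.
Total paths: 2^6 = 64
Distribution: P(S=-6)=1/64, P(S=-4)=6/64, P(S=-2)=15/64, P(S=0)=20/64, P(S=2)=15/64, P(S=4)=6/64, P(S=6)=1/64
E[|S_6|] = Σ_m |m|·P(S_6=m) = 120/64 = 15/8

Answer: 15/8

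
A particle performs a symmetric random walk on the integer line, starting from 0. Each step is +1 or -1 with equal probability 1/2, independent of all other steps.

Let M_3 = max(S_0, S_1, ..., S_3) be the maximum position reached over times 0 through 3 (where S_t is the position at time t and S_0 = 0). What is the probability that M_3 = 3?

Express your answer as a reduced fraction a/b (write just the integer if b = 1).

Let M_3 = max(S_0,...,S_3). Use the reflection principle: for j ≥ 1, #{paths with M_3 ≥ j} = #{S_3 ≥ j} + #{S_3 ≥ j+1}.
By reflection, #{M_3 ≥ 3} = #{S_3 ≥ 3} + #{S_3 ≥ 4} = 1 + 0 = 1.
#{M_3 ≥ 4} = #{S_3 ≥ 4} + #{S_3 ≥ 5} = 0 + 0 = 0.
#{M_3 = 3} = 1 - 0 = 1.
P(M_3 = 3) = 1/8 = 1/8

Answer: 1/8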